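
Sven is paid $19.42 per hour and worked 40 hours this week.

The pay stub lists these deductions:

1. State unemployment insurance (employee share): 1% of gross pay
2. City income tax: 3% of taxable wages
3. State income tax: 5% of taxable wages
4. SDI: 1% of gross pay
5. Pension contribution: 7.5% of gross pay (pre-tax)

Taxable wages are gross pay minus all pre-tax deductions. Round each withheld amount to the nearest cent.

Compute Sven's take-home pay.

$645.51

Gross pay: 40 × $19.42 = $776.80
Pension contribution: $776.80 × 0.075 = $58.26
Taxable wages = $776.80 − $58.26 = $718.54
City income tax: $718.54 × 0.03 = $21.56
State income tax: $718.54 × 0.05 = $35.93
State unemployment insurance (employee share): $776.80 × 0.01 = $7.77
SDI: $776.80 × 0.01 = $7.77
Total deductions = $58.26 + $21.56 + $35.93 + $7.77 + $7.77 = $131.29
Net pay = $776.80 − $131.29 = $645.51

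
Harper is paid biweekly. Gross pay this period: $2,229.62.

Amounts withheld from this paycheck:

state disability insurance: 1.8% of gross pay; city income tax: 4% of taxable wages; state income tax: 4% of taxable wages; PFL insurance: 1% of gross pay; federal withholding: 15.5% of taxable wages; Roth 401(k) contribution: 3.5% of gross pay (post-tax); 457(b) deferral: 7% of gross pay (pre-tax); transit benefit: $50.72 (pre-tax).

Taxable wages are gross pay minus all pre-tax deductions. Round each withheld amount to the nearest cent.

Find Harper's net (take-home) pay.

$1,407.00

457(b) deferral: $2,229.62 × 0.07 = $156.07
Transit benefit: $50.72
Pre-tax total = $156.07 + $50.72 = $206.79
Taxable wages = $2,229.62 − $206.79 = $2,022.83
Federal withholding: $2,022.83 × 0.155 = $313.54
City income tax: $2,022.83 × 0.04 = $80.91
State income tax: $2,022.83 × 0.04 = $80.91
PFL insurance: $2,229.62 × 0.01 = $22.30
State disability insurance: $2,229.62 × 0.018 = $40.13
Roth 401(k) contribution: $2,229.62 × 0.035 = $78.04
Total deductions = $156.07 + $50.72 + $313.54 + $80.91 + $80.91 + $22.30 + $40.13 + $78.04 = $822.62
Net pay = $2,229.62 − $822.62 = $1,407.00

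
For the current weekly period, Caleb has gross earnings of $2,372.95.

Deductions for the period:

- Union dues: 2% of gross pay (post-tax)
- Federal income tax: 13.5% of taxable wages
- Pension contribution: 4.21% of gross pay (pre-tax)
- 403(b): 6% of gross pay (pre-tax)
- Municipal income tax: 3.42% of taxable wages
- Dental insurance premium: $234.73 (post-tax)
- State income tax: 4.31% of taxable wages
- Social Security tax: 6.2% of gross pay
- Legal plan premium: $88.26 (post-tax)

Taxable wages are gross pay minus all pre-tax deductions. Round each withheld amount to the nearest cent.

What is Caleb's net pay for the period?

$1,160.76

403(b): $2,372.95 × 0.06 = $142.38
Pension contribution: $2,372.95 × 0.0421 = $99.90
Pre-tax total = $142.38 + $99.90 = $242.28
Taxable wages = $2,372.95 − $242.28 = $2,130.67
Municipal income tax: $2,130.67 × 0.0342 = $72.87
State income tax: $2,130.67 × 0.0431 = $91.83
Federal income tax: $2,130.67 × 0.135 = $287.64
Social Security tax: $2,372.95 × 0.062 = $147.12
Union dues: $2,372.95 × 0.02 = $47.46
Dental insurance premium: $234.73
Legal plan premium: $88.26
Total deductions = $142.38 + $99.90 + $72.87 + $91.83 + $287.64 + $147.12 + $47.46 + $234.73 + $88.26 = $1,212.19
Net pay = $2,372.95 − $1,212.19 = $1,160.76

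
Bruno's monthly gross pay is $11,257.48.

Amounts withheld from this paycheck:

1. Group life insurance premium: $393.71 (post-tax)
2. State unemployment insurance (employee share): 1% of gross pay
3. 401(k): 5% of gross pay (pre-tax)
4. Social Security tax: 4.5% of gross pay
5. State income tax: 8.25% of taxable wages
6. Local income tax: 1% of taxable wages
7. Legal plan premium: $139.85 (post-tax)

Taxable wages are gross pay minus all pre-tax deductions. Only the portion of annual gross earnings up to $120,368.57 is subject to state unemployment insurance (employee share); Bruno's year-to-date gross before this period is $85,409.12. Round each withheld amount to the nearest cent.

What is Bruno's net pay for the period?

401(k): $11,257.48 × 0.05 = $562.87
Taxable wages = $11,257.48 − $562.87 = $10,694.61
State income tax: $10,694.61 × 0.0825 = $882.31
Local income tax: $10,694.61 × 0.01 = $106.95
Social Security tax: $11,257.48 × 0.045 = $506.59
State unemployment insurance (employee share): cap not yet reached, full $11,257.48 is subject → $11,257.48 × 0.01 = $112.57
Group life insurance premium: $393.71
Legal plan premium: $139.85
Total deductions = $562.87 + $882.31 + $106.95 + $506.59 + $112.57 + $393.71 + $139.85 = $2,704.85
Net pay = $11,257.48 − $2,704.85 = $8,552.63

$8,552.63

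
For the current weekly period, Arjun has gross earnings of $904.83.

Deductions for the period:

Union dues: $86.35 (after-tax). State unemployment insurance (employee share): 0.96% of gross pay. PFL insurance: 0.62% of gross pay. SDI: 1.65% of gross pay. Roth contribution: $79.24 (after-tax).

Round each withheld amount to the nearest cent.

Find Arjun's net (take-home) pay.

SDI: $904.83 × 0.0165 = $14.93
State unemployment insurance (employee share): $904.83 × 0.0096 = $8.69
PFL insurance: $904.83 × 0.0062 = $5.61
Roth contribution: $79.24
Union dues: $86.35
Total deductions = $14.93 + $8.69 + $5.61 + $79.24 + $86.35 = $194.82
Net pay = $904.83 − $194.82 = $710.01

$710.01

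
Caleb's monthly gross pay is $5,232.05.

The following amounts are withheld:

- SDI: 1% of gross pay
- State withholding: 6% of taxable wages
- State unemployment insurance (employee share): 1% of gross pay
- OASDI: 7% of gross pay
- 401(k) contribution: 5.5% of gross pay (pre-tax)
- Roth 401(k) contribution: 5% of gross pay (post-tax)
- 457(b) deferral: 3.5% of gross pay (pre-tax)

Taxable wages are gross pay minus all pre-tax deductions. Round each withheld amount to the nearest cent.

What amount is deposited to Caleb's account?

$3,743.02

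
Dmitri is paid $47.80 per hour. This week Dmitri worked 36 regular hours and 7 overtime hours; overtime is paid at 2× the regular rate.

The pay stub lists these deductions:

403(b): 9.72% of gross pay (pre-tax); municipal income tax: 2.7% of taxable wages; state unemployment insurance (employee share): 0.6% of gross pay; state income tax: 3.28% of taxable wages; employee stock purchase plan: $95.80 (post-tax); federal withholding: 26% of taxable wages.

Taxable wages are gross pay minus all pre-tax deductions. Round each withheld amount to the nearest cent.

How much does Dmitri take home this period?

$1,357.52

Regular pay: 36 × $47.80 = $1,720.80
Overtime pay: 7 × $47.80 × 2 = $669.20
Gross pay = $1,720.80 + $669.20 = $2,390.00
403(b): $2,390.00 × 0.0972 = $232.31
Taxable wages = $2,390.00 − $232.31 = $2,157.69
State income tax: $2,157.69 × 0.0328 = $70.77
Federal withholding: $2,157.69 × 0.26 = $561.00
Municipal income tax: $2,157.69 × 0.027 = $58.26
State unemployment insurance (employee share): $2,390.00 × 0.006 = $14.34
Employee stock purchase plan: $95.80
Total deductions = $232.31 + $70.77 + $561.00 + $58.26 + $14.34 + $95.80 = $1,032.48
Net pay = $2,390.00 − $1,032.48 = $1,357.52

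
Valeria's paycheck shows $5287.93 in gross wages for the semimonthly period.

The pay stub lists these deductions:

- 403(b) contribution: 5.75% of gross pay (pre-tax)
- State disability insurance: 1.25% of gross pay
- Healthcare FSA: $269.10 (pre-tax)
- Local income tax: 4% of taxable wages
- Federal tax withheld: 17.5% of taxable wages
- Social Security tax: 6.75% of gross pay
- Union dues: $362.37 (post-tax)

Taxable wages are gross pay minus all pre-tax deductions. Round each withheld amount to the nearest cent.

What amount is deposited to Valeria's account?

$2915.69

Healthcare FSA: $269.10
403(b) contribution: $5287.93 × 0.0575 = $304.06
Pre-tax total = $269.10 + $304.06 = $573.16
Taxable wages = $5287.93 − $573.16 = $4714.77
Local income tax: $4714.77 × 0.04 = $188.59
Federal tax withheld: $4714.77 × 0.175 = $825.08
Social Security tax: $5287.93 × 0.0675 = $356.94
State disability insurance: $5287.93 × 0.0125 = $66.10
Union dues: $362.37
Total deductions = $269.10 + $304.06 + $188.59 + $825.08 + $356.94 + $66.10 + $362.37 = $2372.24
Net pay = $5287.93 − $2372.24 = $2915.69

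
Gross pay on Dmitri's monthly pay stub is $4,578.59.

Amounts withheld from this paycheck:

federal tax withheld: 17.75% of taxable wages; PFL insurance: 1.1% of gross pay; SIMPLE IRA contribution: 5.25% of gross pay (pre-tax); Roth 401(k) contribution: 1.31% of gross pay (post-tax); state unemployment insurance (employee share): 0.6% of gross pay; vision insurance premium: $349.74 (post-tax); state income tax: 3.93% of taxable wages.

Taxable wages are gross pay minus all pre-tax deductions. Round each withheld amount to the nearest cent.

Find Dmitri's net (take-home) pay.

$2,910.14

SIMPLE IRA contribution: $4,578.59 × 0.0525 = $240.38
Taxable wages = $4,578.59 − $240.38 = $4,338.21
State income tax: $4,338.21 × 0.0393 = $170.49
Federal tax withheld: $4,338.21 × 0.1775 = $770.03
State unemployment insurance (employee share): $4,578.59 × 0.006 = $27.47
PFL insurance: $4,578.59 × 0.011 = $50.36
Vision insurance premium: $349.74
Roth 401(k) contribution: $4,578.59 × 0.0131 = $59.98
Total deductions = $240.38 + $170.49 + $770.03 + $27.47 + $50.36 + $349.74 + $59.98 = $1,668.45
Net pay = $4,578.59 − $1,668.45 = $2,910.14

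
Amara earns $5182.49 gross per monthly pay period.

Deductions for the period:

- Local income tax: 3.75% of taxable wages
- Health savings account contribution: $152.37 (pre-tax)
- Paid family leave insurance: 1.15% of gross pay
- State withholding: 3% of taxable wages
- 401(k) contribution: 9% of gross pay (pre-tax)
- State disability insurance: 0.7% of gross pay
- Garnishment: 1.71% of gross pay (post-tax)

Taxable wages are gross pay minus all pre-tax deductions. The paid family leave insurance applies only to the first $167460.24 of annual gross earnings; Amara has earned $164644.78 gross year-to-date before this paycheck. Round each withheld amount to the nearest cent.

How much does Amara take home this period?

$4098.37

401(k) contribution: $5182.49 × 0.09 = $466.42
Health savings account contribution: $152.37
Pre-tax total = $466.42 + $152.37 = $618.79
Taxable wages = $5182.49 − $618.79 = $4563.70
State withholding: $4563.70 × 0.03 = $136.91
Local income tax: $4563.70 × 0.0375 = $171.14
State disability insurance: $5182.49 × 0.007 = $36.28
Paid family leave insurance: only $167460.24 − $164644.78 = $2815.46 of this check is subject → $2815.46 × 0.0115 = $32.38
Garnishment: $5182.49 × 0.0171 = $88.62
Total deductions = $466.42 + $152.37 + $136.91 + $171.14 + $36.28 + $32.38 + $88.62 = $1084.12
Net pay = $5182.49 − $1084.12 = $4098.37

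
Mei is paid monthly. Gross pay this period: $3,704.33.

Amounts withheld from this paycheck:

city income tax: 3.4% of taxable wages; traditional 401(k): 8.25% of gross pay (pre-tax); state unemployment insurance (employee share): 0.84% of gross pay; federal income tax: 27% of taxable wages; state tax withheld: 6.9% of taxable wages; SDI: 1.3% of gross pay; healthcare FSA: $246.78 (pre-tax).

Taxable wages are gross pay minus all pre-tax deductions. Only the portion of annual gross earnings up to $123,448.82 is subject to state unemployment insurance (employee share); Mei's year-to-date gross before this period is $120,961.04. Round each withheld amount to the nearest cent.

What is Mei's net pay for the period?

$1,907.21

Traditional 401(k): $3,704.33 × 0.0825 = $305.61
Healthcare FSA: $246.78
Pre-tax total = $305.61 + $246.78 = $552.39
Taxable wages = $3,704.33 − $552.39 = $3,151.94
Federal income tax: $3,151.94 × 0.27 = $851.02
City income tax: $3,151.94 × 0.034 = $107.17
State tax withheld: $3,151.94 × 0.069 = $217.48
SDI: $3,704.33 × 0.013 = $48.16
State unemployment insurance (employee share): only $123,448.82 − $120,961.04 = $2,487.78 of this check is subject → $2,487.78 × 0.0084 = $20.90
Total deductions = $305.61 + $246.78 + $851.02 + $107.17 + $217.48 + $48.16 + $20.90 = $1,797.12
Net pay = $3,704.33 − $1,797.12 = $1,907.21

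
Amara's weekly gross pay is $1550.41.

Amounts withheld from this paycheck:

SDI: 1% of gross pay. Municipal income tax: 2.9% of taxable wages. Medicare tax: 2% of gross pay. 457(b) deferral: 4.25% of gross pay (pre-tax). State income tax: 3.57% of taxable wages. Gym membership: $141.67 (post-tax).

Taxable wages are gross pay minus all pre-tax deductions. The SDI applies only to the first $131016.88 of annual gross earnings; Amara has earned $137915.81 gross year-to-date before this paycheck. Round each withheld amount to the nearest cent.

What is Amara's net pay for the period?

$1215.79

457(b) deferral: $1550.41 × 0.0425 = $65.89
Taxable wages = $1550.41 − $65.89 = $1484.52
State income tax: $1484.52 × 0.0357 = $53.00
Municipal income tax: $1484.52 × 0.029 = $43.05
SDI: annual cap $131016.88 already reached (YTD $137915.81), so $0.00
Medicare tax: $1550.41 × 0.02 = $31.01
Gym membership: $141.67
Total deductions = $65.89 + $53.00 + $43.05 + $0.00 + $31.01 + $141.67 = $334.62
Net pay = $1550.41 − $334.62 = $1215.79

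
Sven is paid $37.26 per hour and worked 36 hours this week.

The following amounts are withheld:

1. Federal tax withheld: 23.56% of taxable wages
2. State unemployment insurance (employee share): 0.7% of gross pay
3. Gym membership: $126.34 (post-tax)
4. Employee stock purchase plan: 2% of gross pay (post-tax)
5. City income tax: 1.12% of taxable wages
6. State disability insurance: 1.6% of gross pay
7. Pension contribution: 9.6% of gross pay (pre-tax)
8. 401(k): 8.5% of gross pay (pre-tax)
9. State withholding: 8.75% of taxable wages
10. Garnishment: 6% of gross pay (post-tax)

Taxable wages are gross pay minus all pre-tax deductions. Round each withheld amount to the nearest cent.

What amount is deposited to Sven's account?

Gross pay: 36 × $37.26 = $1,341.36
401(k): $1,341.36 × 0.085 = $114.02
Pension contribution: $1,341.36 × 0.096 = $128.77
Pre-tax total = $114.02 + $128.77 = $242.79
Taxable wages = $1,341.36 − $242.79 = $1,098.57
State withholding: $1,098.57 × 0.0875 = $96.12
Federal tax withheld: $1,098.57 × 0.2356 = $258.82
City income tax: $1,098.57 × 0.0112 = $12.30
State disability insurance: $1,341.36 × 0.016 = $21.46
State unemployment insurance (employee share): $1,341.36 × 0.007 = $9.39
Garnishment: $1,341.36 × 0.06 = $80.48
Employee stock purchase plan: $1,341.36 × 0.02 = $26.83
Gym membership: $126.34
Total deductions = $114.02 + $128.77 + $96.12 + $258.82 + $12.30 + $21.46 + $9.39 + $80.48 + $26.83 + $126.34 = $874.53
Net pay = $1,341.36 − $874.53 = $466.83

$466.83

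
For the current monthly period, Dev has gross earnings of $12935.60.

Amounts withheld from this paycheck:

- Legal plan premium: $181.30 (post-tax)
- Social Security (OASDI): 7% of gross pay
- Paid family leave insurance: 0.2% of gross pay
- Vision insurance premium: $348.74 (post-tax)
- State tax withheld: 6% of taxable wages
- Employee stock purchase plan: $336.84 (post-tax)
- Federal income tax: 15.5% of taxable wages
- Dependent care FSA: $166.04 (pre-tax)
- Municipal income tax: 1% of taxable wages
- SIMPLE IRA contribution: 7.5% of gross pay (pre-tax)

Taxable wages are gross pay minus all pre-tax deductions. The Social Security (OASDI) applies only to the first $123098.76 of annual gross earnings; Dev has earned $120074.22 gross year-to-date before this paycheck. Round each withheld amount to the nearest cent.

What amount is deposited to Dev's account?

$8040.06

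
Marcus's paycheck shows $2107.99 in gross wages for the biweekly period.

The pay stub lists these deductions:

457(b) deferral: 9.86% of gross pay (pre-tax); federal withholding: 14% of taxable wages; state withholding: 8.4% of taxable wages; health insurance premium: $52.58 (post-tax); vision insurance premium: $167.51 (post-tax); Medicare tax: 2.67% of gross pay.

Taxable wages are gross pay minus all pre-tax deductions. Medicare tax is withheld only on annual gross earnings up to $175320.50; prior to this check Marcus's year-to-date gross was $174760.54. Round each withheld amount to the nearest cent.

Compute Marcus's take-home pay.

$1239.47

457(b) deferral: $2107.99 × 0.0986 = $207.85
Taxable wages = $2107.99 − $207.85 = $1900.14
Federal withholding: $1900.14 × 0.14 = $266.02
State withholding: $1900.14 × 0.084 = $159.61
Medicare tax: only $175320.50 − $174760.54 = $559.96 of this check is subject → $559.96 × 0.0267 = $14.95
Health insurance premium: $52.58
Vision insurance premium: $167.51
Total deductions = $207.85 + $266.02 + $159.61 + $14.95 + $52.58 + $167.51 = $868.52
Net pay = $2107.99 − $868.52 = $1239.47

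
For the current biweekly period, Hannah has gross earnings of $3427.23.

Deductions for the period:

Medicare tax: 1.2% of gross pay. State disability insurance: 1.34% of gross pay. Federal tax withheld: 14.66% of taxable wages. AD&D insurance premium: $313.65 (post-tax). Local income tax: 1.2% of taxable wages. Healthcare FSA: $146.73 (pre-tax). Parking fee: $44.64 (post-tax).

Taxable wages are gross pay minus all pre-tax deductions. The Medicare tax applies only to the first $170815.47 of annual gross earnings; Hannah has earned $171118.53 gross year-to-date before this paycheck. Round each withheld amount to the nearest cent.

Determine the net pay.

$2356.00

Healthcare FSA: $146.73
Taxable wages = $3427.23 − $146.73 = $3280.50
Local income tax: $3280.50 × 0.012 = $39.37
Federal tax withheld: $3280.50 × 0.1466 = $480.92
State disability insurance: $3427.23 × 0.0134 = $45.92
Medicare tax: annual cap $170815.47 already reached (YTD $171118.53), so $0.00
Parking fee: $44.64
AD&D insurance premium: $313.65
Total deductions = $146.73 + $39.37 + $480.92 + $45.92 + $0.00 + $44.64 + $313.65 = $1071.23
Net pay = $3427.23 − $1071.23 = $2356.00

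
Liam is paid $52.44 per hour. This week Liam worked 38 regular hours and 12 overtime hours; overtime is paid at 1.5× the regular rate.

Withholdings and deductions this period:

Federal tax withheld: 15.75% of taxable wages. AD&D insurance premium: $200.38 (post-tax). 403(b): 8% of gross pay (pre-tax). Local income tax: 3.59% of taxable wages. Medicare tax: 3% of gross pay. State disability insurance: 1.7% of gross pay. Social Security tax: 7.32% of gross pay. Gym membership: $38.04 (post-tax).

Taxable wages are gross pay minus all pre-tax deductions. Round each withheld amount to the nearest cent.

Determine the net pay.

$1,587.80

Regular pay: 38 × $52.44 = $1,992.72
Overtime pay: 12 × $52.44 × 1.5 = $943.92
Gross pay = $1,992.72 + $943.92 = $2,936.64
403(b): $2,936.64 × 0.08 = $234.93
Taxable wages = $2,936.64 − $234.93 = $2,701.71
Local income tax: $2,701.71 × 0.0359 = $96.99
Federal tax withheld: $2,701.71 × 0.1575 = $425.52
State disability insurance: $2,936.64 × 0.017 = $49.92
Social Security tax: $2,936.64 × 0.0732 = $214.96
Medicare tax: $2,936.64 × 0.03 = $88.10
AD&D insurance premium: $200.38
Gym membership: $38.04
Total deductions = $234.93 + $96.99 + $425.52 + $49.92 + $214.96 + $88.10 + $200.38 + $38.04 = $1,348.84
Net pay = $2,936.64 − $1,348.84 = $1,587.80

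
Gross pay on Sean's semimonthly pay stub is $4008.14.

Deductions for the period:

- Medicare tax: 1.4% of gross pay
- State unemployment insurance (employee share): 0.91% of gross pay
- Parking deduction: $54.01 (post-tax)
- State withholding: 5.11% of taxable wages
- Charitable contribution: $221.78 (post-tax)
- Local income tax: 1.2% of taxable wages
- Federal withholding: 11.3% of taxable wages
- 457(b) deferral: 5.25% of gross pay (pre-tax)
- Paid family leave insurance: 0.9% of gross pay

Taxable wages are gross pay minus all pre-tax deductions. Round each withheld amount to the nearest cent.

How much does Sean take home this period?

457(b) deferral: $4008.14 × 0.0525 = $210.43
Taxable wages = $4008.14 − $210.43 = $3797.71
State withholding: $3797.71 × 0.0511 = $194.06
Federal withholding: $3797.71 × 0.113 = $429.14
Local income tax: $3797.71 × 0.012 = $45.57
State unemployment insurance (employee share): $4008.14 × 0.0091 = $36.47
Paid family leave insurance: $4008.14 × 0.009 = $36.07
Medicare tax: $4008.14 × 0.014 = $56.11
Charitable contribution: $221.78
Parking deduction: $54.01
Total deductions = $210.43 + $194.06 + $429.14 + $45.57 + $36.47 + $36.07 + $56.11 + $221.78 + $54.01 = $1283.64
Net pay = $4008.14 − $1283.64 = $2724.50

$2724.50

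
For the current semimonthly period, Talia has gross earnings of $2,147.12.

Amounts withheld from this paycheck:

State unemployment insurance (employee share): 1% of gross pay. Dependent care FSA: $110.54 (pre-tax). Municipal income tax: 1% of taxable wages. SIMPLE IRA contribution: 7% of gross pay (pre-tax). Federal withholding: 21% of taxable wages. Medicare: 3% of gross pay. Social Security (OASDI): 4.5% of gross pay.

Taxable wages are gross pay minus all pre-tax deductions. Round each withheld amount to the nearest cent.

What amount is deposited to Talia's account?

Dependent care FSA: $110.54
SIMPLE IRA contribution: $2,147.12 × 0.07 = $150.30
Pre-tax total = $110.54 + $150.30 = $260.84
Taxable wages = $2,147.12 − $260.84 = $1,886.28
Municipal income tax: $1,886.28 × 0.01 = $18.86
Federal withholding: $1,886.28 × 0.21 = $396.12
State unemployment insurance (employee share): $2,147.12 × 0.01 = $21.47
Medicare: $2,147.12 × 0.03 = $64.41
Social Security (OASDI): $2,147.12 × 0.045 = $96.62
Total deductions = $110.54 + $150.30 + $18.86 + $396.12 + $21.47 + $64.41 + $96.62 = $858.32
Net pay = $2,147.12 − $858.32 = $1,288.80

$1,288.80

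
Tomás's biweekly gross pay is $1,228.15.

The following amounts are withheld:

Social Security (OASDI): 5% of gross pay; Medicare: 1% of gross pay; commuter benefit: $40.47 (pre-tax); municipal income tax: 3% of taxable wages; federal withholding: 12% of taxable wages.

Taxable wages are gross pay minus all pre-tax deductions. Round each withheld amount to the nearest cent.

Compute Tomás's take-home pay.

$935.84

Commuter benefit: $40.47
Taxable wages = $1,228.15 − $40.47 = $1,187.68
Municipal income tax: $1,187.68 × 0.03 = $35.63
Federal withholding: $1,187.68 × 0.12 = $142.52
Social Security (OASDI): $1,228.15 × 0.05 = $61.41
Medicare: $1,228.15 × 0.01 = $12.28
Total deductions = $40.47 + $35.63 + $142.52 + $61.41 + $12.28 = $292.31
Net pay = $1,228.15 − $292.31 = $935.84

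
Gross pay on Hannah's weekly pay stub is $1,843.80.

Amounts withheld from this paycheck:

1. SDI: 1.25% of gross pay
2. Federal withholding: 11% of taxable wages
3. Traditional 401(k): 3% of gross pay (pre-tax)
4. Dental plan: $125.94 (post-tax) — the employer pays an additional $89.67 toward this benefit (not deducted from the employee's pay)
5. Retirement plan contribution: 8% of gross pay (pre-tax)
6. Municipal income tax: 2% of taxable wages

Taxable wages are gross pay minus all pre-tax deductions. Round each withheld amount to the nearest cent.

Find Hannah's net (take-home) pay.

$1,278.67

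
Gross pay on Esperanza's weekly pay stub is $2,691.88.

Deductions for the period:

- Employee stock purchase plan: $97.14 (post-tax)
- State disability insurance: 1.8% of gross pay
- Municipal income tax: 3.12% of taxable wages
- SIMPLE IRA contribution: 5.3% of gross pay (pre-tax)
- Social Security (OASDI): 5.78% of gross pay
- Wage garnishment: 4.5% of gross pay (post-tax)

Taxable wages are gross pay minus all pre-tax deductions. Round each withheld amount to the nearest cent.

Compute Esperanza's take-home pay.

SIMPLE IRA contribution: $2,691.88 × 0.053 = $142.67
Taxable wages = $2,691.88 − $142.67 = $2,549.21
Municipal income tax: $2,549.21 × 0.0312 = $79.54
Social Security (OASDI): $2,691.88 × 0.0578 = $155.59
State disability insurance: $2,691.88 × 0.018 = $48.45
Wage garnishment: $2,691.88 × 0.045 = $121.13
Employee stock purchase plan: $97.14
Total deductions = $142.67 + $79.54 + $155.59 + $48.45 + $121.13 + $97.14 = $644.52
Net pay = $2,691.88 − $644.52 = $2,047.36

$2,047.36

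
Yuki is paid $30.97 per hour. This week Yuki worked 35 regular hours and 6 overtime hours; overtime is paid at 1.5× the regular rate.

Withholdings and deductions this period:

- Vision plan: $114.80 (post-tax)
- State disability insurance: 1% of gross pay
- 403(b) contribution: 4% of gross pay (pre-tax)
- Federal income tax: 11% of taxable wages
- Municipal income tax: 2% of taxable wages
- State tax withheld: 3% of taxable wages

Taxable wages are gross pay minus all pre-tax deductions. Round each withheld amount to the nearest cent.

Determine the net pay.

Regular pay: 35 × $30.97 = $1,083.95
Overtime pay: 6 × $30.97 × 1.5 = $278.73
Gross pay = $1,083.95 + $278.73 = $1,362.68
403(b) contribution: $1,362.68 × 0.04 = $54.51
Taxable wages = $1,362.68 − $54.51 = $1,308.17
Federal income tax: $1,308.17 × 0.11 = $143.90
Municipal income tax: $1,308.17 × 0.02 = $26.16
State tax withheld: $1,308.17 × 0.03 = $39.25
State disability insurance: $1,362.68 × 0.01 = $13.63
Vision plan: $114.80
Total deductions = $54.51 + $143.90 + $26.16 + $39.25 + $13.63 + $114.80 = $392.25
Net pay = $1,362.68 − $392.25 = $970.43

$970.43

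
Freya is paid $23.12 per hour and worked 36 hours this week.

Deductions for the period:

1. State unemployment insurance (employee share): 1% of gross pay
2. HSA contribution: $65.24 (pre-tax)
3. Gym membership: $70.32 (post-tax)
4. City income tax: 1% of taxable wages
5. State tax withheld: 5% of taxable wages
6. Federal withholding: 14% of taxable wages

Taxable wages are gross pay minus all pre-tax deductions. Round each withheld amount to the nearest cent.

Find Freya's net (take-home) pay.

$535.03

Gross pay: 36 × $23.12 = $832.32
HSA contribution: $65.24
Taxable wages = $832.32 − $65.24 = $767.08
Federal withholding: $767.08 × 0.14 = $107.39
State tax withheld: $767.08 × 0.05 = $38.35
City income tax: $767.08 × 0.01 = $7.67
State unemployment insurance (employee share): $832.32 × 0.01 = $8.32
Gym membership: $70.32
Total deductions = $65.24 + $107.39 + $38.35 + $7.67 + $8.32 + $70.32 = $297.29
Net pay = $832.32 − $297.29 = $535.03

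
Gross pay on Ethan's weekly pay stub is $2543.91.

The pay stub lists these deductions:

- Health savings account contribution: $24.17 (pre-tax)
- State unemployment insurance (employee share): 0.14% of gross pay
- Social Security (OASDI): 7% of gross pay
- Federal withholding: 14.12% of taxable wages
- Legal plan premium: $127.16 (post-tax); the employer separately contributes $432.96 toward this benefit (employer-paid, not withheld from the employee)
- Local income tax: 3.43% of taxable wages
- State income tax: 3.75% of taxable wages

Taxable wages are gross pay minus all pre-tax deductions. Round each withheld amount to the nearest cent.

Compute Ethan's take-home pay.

$1674.24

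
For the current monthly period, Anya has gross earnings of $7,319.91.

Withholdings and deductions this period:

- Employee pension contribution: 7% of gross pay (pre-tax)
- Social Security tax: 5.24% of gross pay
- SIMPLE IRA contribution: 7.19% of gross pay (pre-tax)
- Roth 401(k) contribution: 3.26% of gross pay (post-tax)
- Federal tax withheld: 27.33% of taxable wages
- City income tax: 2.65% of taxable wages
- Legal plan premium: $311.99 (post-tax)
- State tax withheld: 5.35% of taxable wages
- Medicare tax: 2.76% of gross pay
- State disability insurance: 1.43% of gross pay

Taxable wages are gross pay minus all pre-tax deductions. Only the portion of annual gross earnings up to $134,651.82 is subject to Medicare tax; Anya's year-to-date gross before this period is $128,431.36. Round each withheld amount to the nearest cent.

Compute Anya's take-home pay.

Employee pension contribution: $7,319.91 × 0.07 = $512.39
SIMPLE IRA contribution: $7,319.91 × 0.0719 = $526.30
Pre-tax total = $512.39 + $526.30 = $1,038.69
Taxable wages = $7,319.91 − $1,038.69 = $6,281.22
City income tax: $6,281.22 × 0.0265 = $166.45
State tax withheld: $6,281.22 × 0.0535 = $336.05
Federal tax withheld: $6,281.22 × 0.2733 = $1,716.66
State disability insurance: $7,319.91 × 0.0143 = $104.67
Social Security tax: $7,319.91 × 0.0524 = $383.56
Medicare tax: only $134,651.82 − $128,431.36 = $6,220.46 of this check is subject → $6,220.46 × 0.0276 = $171.68
Legal plan premium: $311.99
Roth 401(k) contribution: $7,319.91 × 0.0326 = $238.63
Total deductions = $512.39 + $526.30 + $166.45 + $336.05 + $1,716.66 + $104.67 + $383.56 + $171.68 + $311.99 + $238.63 = $4,468.38
Net pay = $7,319.91 − $4,468.38 = $2,851.53

$2,851.53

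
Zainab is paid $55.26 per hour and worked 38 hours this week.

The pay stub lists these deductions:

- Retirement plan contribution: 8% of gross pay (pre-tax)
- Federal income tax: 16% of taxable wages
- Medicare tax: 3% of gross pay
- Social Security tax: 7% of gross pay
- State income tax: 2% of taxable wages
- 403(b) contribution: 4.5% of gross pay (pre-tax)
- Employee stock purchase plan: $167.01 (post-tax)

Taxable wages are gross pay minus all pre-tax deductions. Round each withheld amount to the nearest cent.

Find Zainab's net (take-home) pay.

Gross pay: 38 × $55.26 = $2,099.88
403(b) contribution: $2,099.88 × 0.045 = $94.49
Retirement plan contribution: $2,099.88 × 0.08 = $167.99
Pre-tax total = $94.49 + $167.99 = $262.48
Taxable wages = $2,099.88 − $262.48 = $1,837.40
Federal income tax: $1,837.40 × 0.16 = $293.98
State income tax: $1,837.40 × 0.02 = $36.75
Social Security tax: $2,099.88 × 0.07 = $146.99
Medicare tax: $2,099.88 × 0.03 = $63.00
Employee stock purchase plan: $167.01
Total deductions = $94.49 + $167.99 + $293.98 + $36.75 + $146.99 + $63.00 + $167.01 = $970.21
Net pay = $2,099.88 − $970.21 = $1,129.67

$1,129.67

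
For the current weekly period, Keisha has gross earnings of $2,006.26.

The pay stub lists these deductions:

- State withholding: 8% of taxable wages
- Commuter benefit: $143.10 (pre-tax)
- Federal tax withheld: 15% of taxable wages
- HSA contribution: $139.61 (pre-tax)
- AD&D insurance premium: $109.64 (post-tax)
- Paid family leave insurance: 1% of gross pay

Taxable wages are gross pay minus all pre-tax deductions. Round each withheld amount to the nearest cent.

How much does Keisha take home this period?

$1,197.44

HSA contribution: $139.61
Commuter benefit: $143.10
Pre-tax total = $139.61 + $143.10 = $282.71
Taxable wages = $2,006.26 − $282.71 = $1,723.55
Federal tax withheld: $1,723.55 × 0.15 = $258.53
State withholding: $1,723.55 × 0.08 = $137.88
Paid family leave insurance: $2,006.26 × 0.01 = $20.06
AD&D insurance premium: $109.64
Total deductions = $139.61 + $143.10 + $258.53 + $137.88 + $20.06 + $109.64 = $808.82
Net pay = $2,006.26 − $808.82 = $1,197.44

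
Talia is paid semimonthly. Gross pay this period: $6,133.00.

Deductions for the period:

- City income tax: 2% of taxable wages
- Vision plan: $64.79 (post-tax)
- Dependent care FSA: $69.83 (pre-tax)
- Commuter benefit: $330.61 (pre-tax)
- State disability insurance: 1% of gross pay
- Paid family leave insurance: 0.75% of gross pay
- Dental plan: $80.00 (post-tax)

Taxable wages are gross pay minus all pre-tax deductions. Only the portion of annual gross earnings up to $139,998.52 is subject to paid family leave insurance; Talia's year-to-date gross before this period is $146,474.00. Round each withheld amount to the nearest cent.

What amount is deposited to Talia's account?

Commuter benefit: $330.61
Dependent care FSA: $69.83
Pre-tax total = $330.61 + $69.83 = $400.44
Taxable wages = $6,133.00 − $400.44 = $5,732.56
City income tax: $5,732.56 × 0.02 = $114.65
Paid family leave insurance: annual cap $139,998.52 already reached (YTD $146,474.00), so $0.00
State disability insurance: $6,133.00 × 0.01 = $61.33
Dental plan: $80.00
Vision plan: $64.79
Total deductions = $330.61 + $69.83 + $114.65 + $0.00 + $61.33 + $80.00 + $64.79 = $721.21
Net pay = $6,133.00 − $721.21 = $5,411.79

$5,411.79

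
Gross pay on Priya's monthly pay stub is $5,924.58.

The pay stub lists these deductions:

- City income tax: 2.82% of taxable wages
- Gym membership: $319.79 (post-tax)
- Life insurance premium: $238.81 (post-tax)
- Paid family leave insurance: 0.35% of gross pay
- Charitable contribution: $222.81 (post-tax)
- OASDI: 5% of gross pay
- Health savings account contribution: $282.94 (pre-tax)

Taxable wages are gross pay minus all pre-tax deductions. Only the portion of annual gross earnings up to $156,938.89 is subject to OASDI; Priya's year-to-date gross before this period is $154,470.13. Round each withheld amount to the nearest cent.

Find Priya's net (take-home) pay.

$4,556.96

Health savings account contribution: $282.94
Taxable wages = $5,924.58 − $282.94 = $5,641.64
City income tax: $5,641.64 × 0.0282 = $159.09
OASDI: only $156,938.89 − $154,470.13 = $2,468.76 of this check is subject → $2,468.76 × 0.05 = $123.44
Paid family leave insurance: $5,924.58 × 0.0035 = $20.74
Life insurance premium: $238.81
Gym membership: $319.79
Charitable contribution: $222.81
Total deductions = $282.94 + $159.09 + $123.44 + $20.74 + $238.81 + $319.79 + $222.81 = $1,367.62
Net pay = $5,924.58 − $1,367.62 = $4,556.96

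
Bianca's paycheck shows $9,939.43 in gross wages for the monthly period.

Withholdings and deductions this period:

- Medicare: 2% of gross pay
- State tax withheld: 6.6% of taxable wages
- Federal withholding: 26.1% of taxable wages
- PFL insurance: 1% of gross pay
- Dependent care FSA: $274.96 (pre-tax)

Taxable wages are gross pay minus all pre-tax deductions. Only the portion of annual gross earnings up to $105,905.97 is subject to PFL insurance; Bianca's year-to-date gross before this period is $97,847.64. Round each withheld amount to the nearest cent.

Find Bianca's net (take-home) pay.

$6,224.81

Dependent care FSA: $274.96
Taxable wages = $9,939.43 − $274.96 = $9,664.47
State tax withheld: $9,664.47 × 0.066 = $637.86
Federal withholding: $9,664.47 × 0.261 = $2,522.43
PFL insurance: only $105,905.97 − $97,847.64 = $8,058.33 of this check is subject → $8,058.33 × 0.01 = $80.58
Medicare: $9,939.43 × 0.02 = $198.79
Total deductions = $274.96 + $637.86 + $2,522.43 + $80.58 + $198.79 = $3,714.62
Net pay = $9,939.43 − $3,714.62 = $6,224.81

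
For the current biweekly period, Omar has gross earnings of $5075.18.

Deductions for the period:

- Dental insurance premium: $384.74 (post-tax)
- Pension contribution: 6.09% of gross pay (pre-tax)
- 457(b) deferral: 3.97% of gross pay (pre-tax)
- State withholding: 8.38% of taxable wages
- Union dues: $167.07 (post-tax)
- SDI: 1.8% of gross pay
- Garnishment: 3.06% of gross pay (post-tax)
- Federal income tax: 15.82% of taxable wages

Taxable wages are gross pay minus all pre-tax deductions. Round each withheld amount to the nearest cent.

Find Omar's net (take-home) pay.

Pension contribution: $5075.18 × 0.0609 = $309.08
457(b) deferral: $5075.18 × 0.0397 = $201.48
Pre-tax total = $309.08 + $201.48 = $510.56
Taxable wages = $5075.18 − $510.56 = $4564.62
State withholding: $4564.62 × 0.0838 = $382.52
Federal income tax: $4564.62 × 0.1582 = $722.12
SDI: $5075.18 × 0.018 = $91.35
Garnishment: $5075.18 × 0.0306 = $155.30
Union dues: $167.07
Dental insurance premium: $384.74
Total deductions = $309.08 + $201.48 + $382.52 + $722.12 + $91.35 + $155.30 + $167.07 + $384.74 = $2413.66
Net pay = $5075.18 − $2413.66 = $2661.52

$2661.52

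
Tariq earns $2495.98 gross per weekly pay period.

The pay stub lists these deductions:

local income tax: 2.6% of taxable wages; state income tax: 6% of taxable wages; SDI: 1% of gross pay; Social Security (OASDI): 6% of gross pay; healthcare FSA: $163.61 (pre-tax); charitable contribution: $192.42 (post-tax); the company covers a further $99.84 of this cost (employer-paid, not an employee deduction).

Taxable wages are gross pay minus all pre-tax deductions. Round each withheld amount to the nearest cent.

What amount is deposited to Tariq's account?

$1764.65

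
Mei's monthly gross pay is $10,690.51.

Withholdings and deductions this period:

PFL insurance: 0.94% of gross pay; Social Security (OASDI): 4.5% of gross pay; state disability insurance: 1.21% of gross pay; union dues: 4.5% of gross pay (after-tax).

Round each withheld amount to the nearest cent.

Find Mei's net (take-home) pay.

Social Security (OASDI): $10,690.51 × 0.045 = $481.07
PFL insurance: $10,690.51 × 0.0094 = $100.49
State disability insurance: $10,690.51 × 0.0121 = $129.36
Union dues: $10,690.51 × 0.045 = $481.07
Total deductions = $481.07 + $100.49 + $129.36 + $481.07 = $1,191.99
Net pay = $10,690.51 − $1,191.99 = $9,498.52

$9,498.52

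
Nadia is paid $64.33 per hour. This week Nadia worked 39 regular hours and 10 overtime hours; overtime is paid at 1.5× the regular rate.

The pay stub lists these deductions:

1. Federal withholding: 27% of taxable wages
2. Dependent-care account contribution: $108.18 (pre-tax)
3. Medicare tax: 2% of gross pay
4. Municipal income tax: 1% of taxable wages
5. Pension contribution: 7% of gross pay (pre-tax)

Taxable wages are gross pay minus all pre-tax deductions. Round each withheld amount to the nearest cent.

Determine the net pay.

$2,178.70

Regular pay: 39 × $64.33 = $2,508.87
Overtime pay: 10 × $64.33 × 1.5 = $964.95
Gross pay = $2,508.87 + $964.95 = $3,473.82
Dependent-care account contribution: $108.18
Pension contribution: $3,473.82 × 0.07 = $243.17
Pre-tax total = $108.18 + $243.17 = $351.35
Taxable wages = $3,473.82 − $351.35 = $3,122.47
Municipal income tax: $3,122.47 × 0.01 = $31.22
Federal withholding: $3,122.47 × 0.27 = $843.07
Medicare tax: $3,473.82 × 0.02 = $69.48
Total deductions = $108.18 + $243.17 + $31.22 + $843.07 + $69.48 = $1,295.12
Net pay = $3,473.82 − $1,295.12 = $2,178.70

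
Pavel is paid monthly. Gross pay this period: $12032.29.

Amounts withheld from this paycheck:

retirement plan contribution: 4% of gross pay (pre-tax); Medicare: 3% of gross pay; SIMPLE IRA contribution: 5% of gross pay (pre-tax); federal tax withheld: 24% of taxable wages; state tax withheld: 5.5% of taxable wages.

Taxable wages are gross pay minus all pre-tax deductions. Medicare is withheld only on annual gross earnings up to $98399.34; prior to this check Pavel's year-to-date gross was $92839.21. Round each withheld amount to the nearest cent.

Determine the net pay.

SIMPLE IRA contribution: $12032.29 × 0.05 = $601.61
Retirement plan contribution: $12032.29 × 0.04 = $481.29
Pre-tax total = $601.61 + $481.29 = $1082.90
Taxable wages = $12032.29 − $1082.90 = $10949.39
State tax withheld: $10949.39 × 0.055 = $602.22
Federal tax withheld: $10949.39 × 0.24 = $2627.85
Medicare: only $98399.34 − $92839.21 = $5560.13 of this check is subject → $5560.13 × 0.03 = $166.80
Total deductions = $601.61 + $481.29 + $602.22 + $2627.85 + $166.80 = $4479.77
Net pay = $12032.29 − $4479.77 = $7552.52

$7552.52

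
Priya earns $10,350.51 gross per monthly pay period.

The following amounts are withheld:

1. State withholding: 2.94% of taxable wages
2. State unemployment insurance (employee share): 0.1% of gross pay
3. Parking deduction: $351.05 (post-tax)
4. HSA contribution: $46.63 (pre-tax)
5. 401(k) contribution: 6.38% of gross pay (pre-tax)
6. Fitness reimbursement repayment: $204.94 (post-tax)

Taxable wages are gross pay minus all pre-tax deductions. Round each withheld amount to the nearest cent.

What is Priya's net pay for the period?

HSA contribution: $46.63
401(k) contribution: $10,350.51 × 0.0638 = $660.36
Pre-tax total = $46.63 + $660.36 = $706.99
Taxable wages = $10,350.51 − $706.99 = $9,643.52
State withholding: $9,643.52 × 0.0294 = $283.52
State unemployment insurance (employee share): $10,350.51 × 0.001 = $10.35
Fitness reimbursement repayment: $204.94
Parking deduction: $351.05
Total deductions = $46.63 + $660.36 + $283.52 + $10.35 + $204.94 + $351.05 = $1,556.85
Net pay = $10,350.51 − $1,556.85 = $8,793.66

$8,793.66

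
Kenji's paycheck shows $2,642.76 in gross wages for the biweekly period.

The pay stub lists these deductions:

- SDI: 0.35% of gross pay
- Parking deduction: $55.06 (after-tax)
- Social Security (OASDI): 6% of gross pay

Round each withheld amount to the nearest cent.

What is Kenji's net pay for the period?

$2,419.88

SDI: $2,642.76 × 0.0035 = $9.25
Social Security (OASDI): $2,642.76 × 0.06 = $158.57
Parking deduction: $55.06
Total deductions = $9.25 + $158.57 + $55.06 = $222.88
Net pay = $2,642.76 − $222.88 = $2,419.88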